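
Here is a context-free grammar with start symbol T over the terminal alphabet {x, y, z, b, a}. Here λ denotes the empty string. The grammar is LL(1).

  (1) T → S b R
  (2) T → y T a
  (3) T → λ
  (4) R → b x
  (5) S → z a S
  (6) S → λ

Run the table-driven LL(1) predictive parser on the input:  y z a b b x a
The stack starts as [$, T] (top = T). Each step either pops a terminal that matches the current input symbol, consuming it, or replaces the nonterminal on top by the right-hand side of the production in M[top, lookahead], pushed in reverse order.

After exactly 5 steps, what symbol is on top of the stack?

a

     Stack          Input            Action
  1  $ T            y z a b b x a $  expand T → y T a
  2  $ a T y        y z a b b x a $  match y
  3  $ a T          z a b b x a $    expand T → S b R
  4  $ a R b S      z a b b x a $    expand S → z a S
  5  $ a R b S a z  z a b b x a $    match z
Stack after step 5: $ a R b S a (top = a).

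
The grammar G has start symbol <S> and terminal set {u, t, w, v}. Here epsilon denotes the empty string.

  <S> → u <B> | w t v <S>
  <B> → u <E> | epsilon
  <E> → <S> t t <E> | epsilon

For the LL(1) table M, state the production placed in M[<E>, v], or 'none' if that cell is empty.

none

FIRST(<S>): from <S>→u <B> we get {u}; from <S>→w t v <S> we get {w}. So FIRST(<S>) = {u, w}.
FIRST(<B>): from <B>→u <E> we get {u}; from <B>→epsilon we get {epsilon}. So FIRST(<B>) = {epsilon, u}.
FIRST(<E>): from <E>→<S> t t <E> we get {u, w}; from <E>→epsilon we get {epsilon}. So FIRST(<E>) = {epsilon, u, w}.
FOLLOW(<S>) includes $ since <S> is the start symbol.
FOLLOW(<B>): in <S>→u <B>, the suffix after <B> is empty, so FOLLOW(<B>) ⊇ FOLLOW(<S>) = {$, t}. Thus FOLLOW(<B>) = {$, t}.
FOLLOW(<E>): in <B>→u <E>, the suffix after <E> is empty, so FOLLOW(<E>) ⊇ FOLLOW(<B>) = {$, t}; in <E>→<S> t t <E>, the suffix after <E> is empty (adds nothing new). Thus FOLLOW(<E>) = {$, t}.
For <E> → <S> t t <E>: FIRST(<S> t t <E>) = {u, w}, so it goes in M[<E>, t] for t ∈ {u, w}.
For <E> → epsilon: FIRST(epsilon) = {epsilon}, so it goes in M[<E>, t] for t ∈ {}; since epsilon ∈ FIRST, also for every t ∈ FOLLOW(<E>) = {$, t}.
None of these place a production in M[<E>, v].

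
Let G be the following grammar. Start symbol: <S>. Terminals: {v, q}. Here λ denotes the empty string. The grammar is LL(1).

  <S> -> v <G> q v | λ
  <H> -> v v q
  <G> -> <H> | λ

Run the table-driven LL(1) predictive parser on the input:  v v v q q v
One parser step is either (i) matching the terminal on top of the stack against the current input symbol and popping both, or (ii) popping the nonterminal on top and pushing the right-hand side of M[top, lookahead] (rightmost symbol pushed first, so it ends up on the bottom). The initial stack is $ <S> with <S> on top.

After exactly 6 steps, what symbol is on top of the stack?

q

     Stack        Input          Action
  1  $ <S>        v v v q q v $  expand <S> -> v <G> q v
  2  $ v q <G> v  v v v q q v $  match v
  3  $ v q <G>    v v q q v $    expand <G> -> <H>
  4  $ v q <H>    v v q q v $    expand <H> -> v v q
  5  $ v q q v v  v v q q v $    match v
  6  $ v q q v    v q q v $      match v
Stack after step 6: $ v q q (top = q).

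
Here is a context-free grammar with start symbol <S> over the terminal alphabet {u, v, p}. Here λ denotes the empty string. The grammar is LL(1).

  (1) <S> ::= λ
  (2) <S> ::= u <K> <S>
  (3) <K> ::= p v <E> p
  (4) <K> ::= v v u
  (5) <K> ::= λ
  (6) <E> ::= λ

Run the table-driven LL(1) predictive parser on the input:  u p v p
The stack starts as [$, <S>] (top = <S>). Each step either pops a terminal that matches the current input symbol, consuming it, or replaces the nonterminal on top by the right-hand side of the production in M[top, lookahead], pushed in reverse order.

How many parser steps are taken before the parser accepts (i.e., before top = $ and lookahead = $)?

8

step 1: stack=$ <S>  input=u p v p $  — expand <S> ::= u <K> <S>
step 2: stack=$ <S> <K> u  input=u p v p $  — match u
step 3: stack=$ <S> <K>  input=p v p $  — expand <K> ::= p v <E> p
step 4: stack=$ <S> p <E> v p  input=p v p $  — match p
step 5: stack=$ <S> p <E> v  input=v p $  — match v
step 6: stack=$ <S> p <E>  input=p $  — expand <E> ::= λ
step 7: stack=$ <S> p  input=p $  — match p
step 8: stack=$ <S>  input=$  — expand <S> ::= λ
Accept reached after 8 steps.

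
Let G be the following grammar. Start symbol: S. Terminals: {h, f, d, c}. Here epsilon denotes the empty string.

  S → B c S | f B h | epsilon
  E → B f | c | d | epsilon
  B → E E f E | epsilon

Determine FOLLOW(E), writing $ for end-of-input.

{c, d, f, h}

FIRST(S): from S→B c S we get {c, d, f}; from S→f B h we get {f}; from S→epsilon we get {epsilon}. So FIRST(S) = {epsilon, c, d, f}.
FIRST(E): from E→B f we get {c, d, f}; from E→c we get {c}; from E→d we get {d}; from E→epsilon we get {epsilon}. So FIRST(E) = {epsilon, c, d, f}.
FIRST(B): from B→E E f E we get {c, d, f}; from B→epsilon we get {epsilon}. So FIRST(B) = {epsilon, c, d, f}.
FOLLOW(S) includes $ since S is the start symbol.
FOLLOW(S): in S→B c S, the suffix after S is empty (adds nothing new). Thus FOLLOW(S) = {$}.
FOLLOW(B): in S→B c S, B is followed by c S with FIRST {c}; in S→f B h, B is followed by h with FIRST {h}; in E→B f, B is followed by f with FIRST {f}. Thus FOLLOW(B) = {c, f, h}.
FOLLOW(E): in B→E E f E (occurrence 1), E is followed by E f E with FIRST {c, d, f}; in B→E E f E (occurrence 2), E is followed by f E with FIRST {f}; in B→E E f E (occurrence 3), the suffix after E is empty, so FOLLOW(E) ⊇ FOLLOW(B) = {c, f, h}. Thus FOLLOW(E) = {c, d, f, h}.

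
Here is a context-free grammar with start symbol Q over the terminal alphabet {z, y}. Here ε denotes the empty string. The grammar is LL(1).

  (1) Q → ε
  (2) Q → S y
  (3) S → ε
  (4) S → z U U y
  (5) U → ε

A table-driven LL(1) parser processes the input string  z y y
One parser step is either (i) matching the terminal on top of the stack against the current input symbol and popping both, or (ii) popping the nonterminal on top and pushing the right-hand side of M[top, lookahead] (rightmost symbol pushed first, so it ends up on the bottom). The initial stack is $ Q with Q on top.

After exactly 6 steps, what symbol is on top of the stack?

step 1: stack=$ Q  input=z y y $  — expand Q → S y
step 2: stack=$ y S  input=z y y $  — expand S → z U U y
step 3: stack=$ y y U U z  input=z y y $  — match z
step 4: stack=$ y y U U  input=y y $  — expand U → ε
step 5: stack=$ y y U  input=y y $  — expand U → ε
step 6: stack=$ y y  input=y y $  — match y
Stack after step 6: $ y (top = y).

y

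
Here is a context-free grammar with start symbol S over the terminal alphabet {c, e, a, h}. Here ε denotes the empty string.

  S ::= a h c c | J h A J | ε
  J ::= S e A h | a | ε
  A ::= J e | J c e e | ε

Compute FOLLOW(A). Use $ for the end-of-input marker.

{$, a, e, h}

FIRST(S) = {ε, a, e, h}  (via J h A J)
FIRST(J) = {ε, a, e, h}  (via S e A h)
FIRST(A) = {ε, a, c, e, h}  (via J e, J c e e)
FOLLOW(S) includes $ since S is the start symbol.
FOLLOW(S): in J::=S e A h, S is followed by e A h with FIRST {e}. Thus FOLLOW(S) = {$, e}.
FOLLOW(J): in S::=J h A J (occurrence 1), J is followed by h A J with FIRST {h}; in S::=J h A J (occurrence 2), the suffix after J is empty, so FOLLOW(J) ⊇ FOLLOW(S) = {$, e}; in A::=J e, J is followed by e with FIRST {e}; in A::=J c e e, J is followed by c e e with FIRST {c}. Thus FOLLOW(J) = {$, c, e, h}.
FOLLOW(A): in S::=J h A J, A is followed by J with FIRST {ε, a, e, h}; in S::=J h A J, the suffix after A is nullable, so FOLLOW(A) ⊇ FOLLOW(S) = {$, e}; in J::=S e A h, A is followed by h with FIRST {h}. Thus FOLLOW(A) = {$, a, e, h}.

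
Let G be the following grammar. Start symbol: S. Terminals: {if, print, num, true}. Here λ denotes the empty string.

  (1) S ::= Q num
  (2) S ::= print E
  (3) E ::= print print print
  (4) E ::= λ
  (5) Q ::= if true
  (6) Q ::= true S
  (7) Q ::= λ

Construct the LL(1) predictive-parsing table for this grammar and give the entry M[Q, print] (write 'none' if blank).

FIRST(E) = {λ, print}
FIRST(Q) = {λ, if, true}
FIRST(S) = {if, num, print, true}  (via Q num)
FOLLOW(S) includes $ since S is the start symbol.
FOLLOW(Q): in S::=Q num, Q is followed by num with FIRST {num}. Thus FOLLOW(Q) = {num}.
For Q ::= if true: FIRST(if true) = {if}, so it goes in M[Q, t] for t ∈ {if}.
For Q ::= true S: FIRST(true S) = {true}, so it goes in M[Q, t] for t ∈ {true}.
For Q ::= λ: FIRST(λ) = {λ}, so it goes in M[Q, t] for t ∈ {}; since λ ∈ FIRST, also for every t ∈ FOLLOW(Q) = {num}.
None of these place a production in M[Q, print].

none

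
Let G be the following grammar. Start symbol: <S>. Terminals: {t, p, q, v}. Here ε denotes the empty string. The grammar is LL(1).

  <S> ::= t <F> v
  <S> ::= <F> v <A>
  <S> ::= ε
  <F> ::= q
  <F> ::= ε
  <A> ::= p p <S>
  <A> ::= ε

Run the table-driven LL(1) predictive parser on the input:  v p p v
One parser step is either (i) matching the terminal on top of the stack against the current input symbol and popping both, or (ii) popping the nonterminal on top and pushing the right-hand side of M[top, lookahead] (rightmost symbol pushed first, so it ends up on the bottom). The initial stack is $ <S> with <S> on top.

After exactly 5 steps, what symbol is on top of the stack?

p

step 1: stack=$ <S>  input=v p p v $  — expand <S> ::= <F> v <A>
step 2: stack=$ <A> v <F>  input=v p p v $  — expand <F> ::= ε
step 3: stack=$ <A> v  input=v p p v $  — match v
step 4: stack=$ <A>  input=p p v $  — expand <A> ::= p p <S>
step 5: stack=$ <S> p p  input=p p v $  — match p
Stack after step 5: $ <S> p (top = p).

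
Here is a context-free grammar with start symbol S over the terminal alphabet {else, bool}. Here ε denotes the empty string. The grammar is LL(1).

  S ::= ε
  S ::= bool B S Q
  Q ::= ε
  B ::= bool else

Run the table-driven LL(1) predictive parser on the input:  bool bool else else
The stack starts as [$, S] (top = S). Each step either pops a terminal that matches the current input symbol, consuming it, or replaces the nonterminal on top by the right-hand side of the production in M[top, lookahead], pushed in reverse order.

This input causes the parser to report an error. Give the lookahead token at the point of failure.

step 1: stack=$ S  input=bool bool else else $  — expand S ::= bool B S Q
step 2: stack=$ Q S B bool  input=bool bool else else $  — match bool
step 3: stack=$ Q S B  input=bool else else $  — expand B ::= bool else
step 4: stack=$ Q S else bool  input=bool else else $  — match bool
step 5: stack=$ Q S else  input=else else $  — match else
step 6: stack=$ Q S  input=else $  — error: M[S, else] is empty

else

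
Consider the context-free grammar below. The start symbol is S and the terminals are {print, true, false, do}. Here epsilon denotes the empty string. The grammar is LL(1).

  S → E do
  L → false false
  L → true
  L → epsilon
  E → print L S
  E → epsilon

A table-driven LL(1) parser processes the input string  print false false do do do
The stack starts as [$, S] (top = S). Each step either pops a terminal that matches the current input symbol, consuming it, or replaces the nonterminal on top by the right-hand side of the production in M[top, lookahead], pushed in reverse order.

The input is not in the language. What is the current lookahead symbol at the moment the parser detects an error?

do

      Stack               Input                         Action
   1  $ S                 print false false do do do $  expand S → E do
   2  $ do E              print false false do do do $  expand E → print L S
   3  $ do S L print      print false false do do do $  match print
   4  $ do S L            false false do do do $        expand L → false false
   5  $ do S false false  false false do do do $        match false
   6  $ do S false        false do do do $              match false
   7  $ do S              do do do $                    expand S → E do
   8  $ do do E           do do do $                    expand E → epsilon
   9  $ do do             do do do $                    match do
  10  $ do                do do $                       match do
  11  $                   do $                          error: stack empty but input remains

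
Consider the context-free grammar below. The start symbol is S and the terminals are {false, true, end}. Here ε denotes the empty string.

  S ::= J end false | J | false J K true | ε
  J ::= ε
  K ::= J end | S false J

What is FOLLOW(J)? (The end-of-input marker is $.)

{$, end, false, true}

FIRST(J) = {ε}
FIRST(S) = {ε, end, false}  (via J end false, J)
FIRST(K) = {end, false}  (via J end, S false J)
FOLLOW(S) includes $ since S is the start symbol.
FOLLOW(S): in K::=S false J, S is followed by false J with FIRST {false}. Thus FOLLOW(S) = {$, false}.
FOLLOW(K): in S::=false J K true, K is followed by true with FIRST {true}. Thus FOLLOW(K) = {true}.
FOLLOW(J): in S::=J end false, J is followed by end false with FIRST {end}; in S::=J, the suffix after J is empty, so FOLLOW(J) ⊇ FOLLOW(S) = {$, false}; in S::=false J K true, J is followed by K true with FIRST {end, false}; in K::=J end, J is followed by end with FIRST {end}; in K::=S false J, the suffix after J is empty, so FOLLOW(J) ⊇ FOLLOW(K) = {true}. Thus FOLLOW(J) = {$, end, false, true}.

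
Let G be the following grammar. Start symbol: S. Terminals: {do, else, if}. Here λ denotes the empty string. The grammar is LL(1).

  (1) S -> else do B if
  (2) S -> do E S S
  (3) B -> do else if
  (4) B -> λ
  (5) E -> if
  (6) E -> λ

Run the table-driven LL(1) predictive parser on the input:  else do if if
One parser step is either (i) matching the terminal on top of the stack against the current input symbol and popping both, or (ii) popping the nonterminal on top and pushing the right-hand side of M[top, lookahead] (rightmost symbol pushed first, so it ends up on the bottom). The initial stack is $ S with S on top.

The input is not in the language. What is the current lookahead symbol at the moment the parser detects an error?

if

     Stack           Input            Action
  1  $ S             else do if if $  expand S -> else do B if
  2  $ if B do else  else do if if $  match else
  3  $ if B do       do if if $       match do
  4  $ if B          if if $          expand B -> λ
  5  $ if            if if $          match if
  6  $               if $             error: stack empty but input remains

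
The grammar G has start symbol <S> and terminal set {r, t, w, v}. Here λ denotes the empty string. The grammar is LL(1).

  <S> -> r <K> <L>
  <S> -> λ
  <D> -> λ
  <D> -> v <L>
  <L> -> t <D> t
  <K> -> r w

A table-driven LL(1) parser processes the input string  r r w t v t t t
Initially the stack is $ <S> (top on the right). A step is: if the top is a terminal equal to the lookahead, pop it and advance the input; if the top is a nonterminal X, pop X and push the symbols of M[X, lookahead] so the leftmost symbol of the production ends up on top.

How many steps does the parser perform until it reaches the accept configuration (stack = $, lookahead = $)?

step 1: stack=$ <S>  input=r r w t v t t t $  — expand <S> -> r <K> <L>
step 2: stack=$ <L> <K> r  input=r r w t v t t t $  — match r
step 3: stack=$ <L> <K>  input=r w t v t t t $  — expand <K> -> r w
step 4: stack=$ <L> w r  input=r w t v t t t $  — match r
step 5: stack=$ <L> w  input=w t v t t t $  — match w
step 6: stack=$ <L>  input=t v t t t $  — expand <L> -> t <D> t
step 7: stack=$ t <D> t  input=t v t t t $  — match t
step 8: stack=$ t <D>  input=v t t t $  — expand <D> -> v <L>
step 9: stack=$ t <L> v  input=v t t t $  — match v
step 10: stack=$ t <L>  input=t t t $  — expand <L> -> t <D> t
step 11: stack=$ t t <D> t  input=t t t $  — match t
step 12: stack=$ t t <D>  input=t t $  — expand <D> -> λ
step 13: stack=$ t t  input=t t $  — match t
step 14: stack=$ t  input=t $  — match t
Accept reached after 14 steps.

14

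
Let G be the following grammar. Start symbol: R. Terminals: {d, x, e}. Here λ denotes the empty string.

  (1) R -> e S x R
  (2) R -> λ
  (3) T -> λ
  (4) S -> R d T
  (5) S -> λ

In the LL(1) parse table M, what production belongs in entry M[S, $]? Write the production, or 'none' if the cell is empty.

none

FIRST(R): from R->e S x R we get {e}; from R->λ we get {λ}. So FIRST(R) = {λ, e}.
FIRST(T): from T->λ we get {λ}. So FIRST(T) = {λ}.
FIRST(S): from S->R d T we get {d, e}; from S->λ we get {λ}. So FIRST(S) = {λ, d, e}.
FOLLOW(R) includes $ since R is the start symbol.
FOLLOW(S): in R->e S x R, S is followed by x R with FIRST {x}. Thus FOLLOW(S) = {x}.
For S -> R d T: FIRST(R d T) = {d, e}, so it goes in M[S, t] for t ∈ {d, e}.
For S -> λ: FIRST(λ) = {λ}, so it goes in M[S, t] for t ∈ {}; since λ ∈ FIRST, also for every t ∈ FOLLOW(S) = {x}.
None of these place a production in M[S, $].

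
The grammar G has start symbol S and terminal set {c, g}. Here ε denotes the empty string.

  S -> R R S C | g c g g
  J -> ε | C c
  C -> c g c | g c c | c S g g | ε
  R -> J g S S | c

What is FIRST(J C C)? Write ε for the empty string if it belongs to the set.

{ε, c, g}

FIRST(C) = {ε, c, g}
FIRST(J) = {ε, c, g}  (via C c)
FIRST(R) = {c, g}  (via J g S S)
FIRST(S) = {c, g}  (via R R S C)
FIRST(J C C): take FIRST of each symbol in turn, carrying on past any symbol whose FIRST contains ε; result {ε, c, g}.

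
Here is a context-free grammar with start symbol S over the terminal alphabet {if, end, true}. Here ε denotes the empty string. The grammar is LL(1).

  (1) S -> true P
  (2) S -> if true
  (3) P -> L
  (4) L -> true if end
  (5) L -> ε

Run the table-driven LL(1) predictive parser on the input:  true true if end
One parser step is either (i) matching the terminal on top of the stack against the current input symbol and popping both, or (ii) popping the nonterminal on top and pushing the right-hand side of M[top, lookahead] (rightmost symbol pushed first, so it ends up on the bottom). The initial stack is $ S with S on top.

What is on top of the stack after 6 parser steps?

end

     Stack          Input               Action
  1  $ S            true true if end $  expand S -> true P
  2  $ P true       true true if end $  match true
  3  $ P            true if end $       expand P -> L
  4  $ L            true if end $       expand L -> true if end
  5  $ end if true  true if end $       match true
  6  $ end if       if end $            match if
Stack after step 6: $ end (top = end).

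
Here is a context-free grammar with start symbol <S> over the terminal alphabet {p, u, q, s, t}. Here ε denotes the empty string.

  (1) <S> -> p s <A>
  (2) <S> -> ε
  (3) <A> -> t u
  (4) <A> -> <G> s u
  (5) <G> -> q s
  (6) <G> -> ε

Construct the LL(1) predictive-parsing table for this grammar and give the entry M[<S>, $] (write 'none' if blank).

FIRST(<S>) = {ε, p}
FIRST(<G>) = {ε, q}
FIRST(<A>) = {q, s, t}  (via <G> s u)
FOLLOW(<S>) includes $ since <S> is the start symbol.
FOLLOW(<S>): <S> appears on no right-hand side. Thus FOLLOW(<S>) = {$}.
For <S> -> p s <A>: FIRST(p s <A>) = {p}, so it goes in M[<S>, t] for t ∈ {p}.
For <S> -> ε: FIRST(ε) = {ε}, so it goes in M[<S>, t] for t ∈ {}; since ε ∈ FIRST, also for every t ∈ FOLLOW(<S>) = {$}.

<S> -> ε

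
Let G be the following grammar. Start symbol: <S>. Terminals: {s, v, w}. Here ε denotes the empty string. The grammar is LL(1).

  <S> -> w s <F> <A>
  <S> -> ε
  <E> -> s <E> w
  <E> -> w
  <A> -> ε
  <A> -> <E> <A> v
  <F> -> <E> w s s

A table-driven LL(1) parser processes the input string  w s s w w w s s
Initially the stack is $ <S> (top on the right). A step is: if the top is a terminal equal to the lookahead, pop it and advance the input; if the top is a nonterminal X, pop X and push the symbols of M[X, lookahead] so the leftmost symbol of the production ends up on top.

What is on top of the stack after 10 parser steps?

step 1: stack=$ <S>  input=w s s w w w s s $  — expand <S> -> w s <F> <A>
step 2: stack=$ <A> <F> s w  input=w s s w w w s s $  — match w
step 3: stack=$ <A> <F> s  input=s s w w w s s $  — match s
step 4: stack=$ <A> <F>  input=s w w w s s $  — expand <F> -> <E> w s s
step 5: stack=$ <A> s s w <E>  input=s w w w s s $  — expand <E> -> s <E> w
step 6: stack=$ <A> s s w w <E> s  input=s w w w s s $  — match s
step 7: stack=$ <A> s s w w <E>  input=w w w s s $  — expand <E> -> w
step 8: stack=$ <A> s s w w w  input=w w w s s $  — match w
step 9: stack=$ <A> s s w w  input=w w s s $  — match w
step 10: stack=$ <A> s s w  input=w s s $  — match w
Stack after step 10: $ <A> s s (top = s).

s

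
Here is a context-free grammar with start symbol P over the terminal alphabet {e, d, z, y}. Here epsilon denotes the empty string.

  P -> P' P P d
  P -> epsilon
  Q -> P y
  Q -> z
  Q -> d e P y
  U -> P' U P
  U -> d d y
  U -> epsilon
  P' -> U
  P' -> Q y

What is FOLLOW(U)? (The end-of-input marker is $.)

FIRST(P) = {epsilon, d, y, z}  (via P' P P d)
FIRST(Q) = {d, y, z}  (via P y)
FIRST(U) = {epsilon, d, y, z}  (via P' U P)
FIRST(P') = {epsilon, d, y, z}  (via U, Q y)
FOLLOW(P) includes $ since P is the start symbol.
FOLLOW(Q): in P'->Q y, Q is followed by y with FIRST {y}. Thus FOLLOW(Q) = {y}.
FOLLOW(P): in P->P' P P d (occurrence 1), P is followed by P d with FIRST {d, y, z}; in P->P' P P d (occurrence 2), P is followed by d with FIRST {d}; in Q->P y, P is followed by y with FIRST {y}; in Q->d e P y, P is followed by y with FIRST {y}; in U->P' U P, the suffix after P is empty, so FOLLOW(P) ⊇ FOLLOW(U) = {d, y, z}. Thus FOLLOW(P) = {$, d, y, z}.
FOLLOW(U): in U->P' U P, U is followed by P with FIRST {epsilon, d, y, z}; in U->P' U P, the suffix after U is nullable (adds nothing new); in P'->U, the suffix after U is empty, so FOLLOW(U) ⊇ FOLLOW(P') = {d, y, z}. Thus FOLLOW(U) = {d, y, z}.
FOLLOW(P'): in P->P' P P d, P' is followed by P P d with FIRST {d, y, z}; in U->P' U P, P' is followed by U P with FIRST {epsilon, d, y, z}; in U->P' U P, the suffix after P' is nullable, so FOLLOW(P') ⊇ FOLLOW(U) = {d, y, z}. Thus FOLLOW(P') = {d, y, z}.

{d, y, z}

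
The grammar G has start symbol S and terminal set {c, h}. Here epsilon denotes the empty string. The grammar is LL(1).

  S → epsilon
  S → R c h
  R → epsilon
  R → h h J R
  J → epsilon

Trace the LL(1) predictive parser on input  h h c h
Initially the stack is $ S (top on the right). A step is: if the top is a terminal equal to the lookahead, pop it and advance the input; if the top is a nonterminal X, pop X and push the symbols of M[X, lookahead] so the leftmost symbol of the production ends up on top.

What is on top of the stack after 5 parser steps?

step 1: stack=$ S  input=h h c h $  — expand S → R c h
step 2: stack=$ h c R  input=h h c h $  — expand R → h h J R
step 3: stack=$ h c R J h h  input=h h c h $  — match h
step 4: stack=$ h c R J h  input=h c h $  — match h
step 5: stack=$ h c R J  input=c h $  — expand J → epsilon
Stack after step 5: $ h c R (top = R).

R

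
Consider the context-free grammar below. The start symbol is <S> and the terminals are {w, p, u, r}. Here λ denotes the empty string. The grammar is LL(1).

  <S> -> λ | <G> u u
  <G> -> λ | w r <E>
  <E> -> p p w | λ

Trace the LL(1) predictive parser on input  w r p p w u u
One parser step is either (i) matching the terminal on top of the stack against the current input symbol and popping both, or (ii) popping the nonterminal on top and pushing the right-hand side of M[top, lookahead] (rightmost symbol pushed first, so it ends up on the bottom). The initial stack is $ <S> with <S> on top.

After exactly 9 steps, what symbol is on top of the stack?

step 1: stack=$ <S>  input=w r p p w u u $  — expand <S> -> <G> u u
step 2: stack=$ u u <G>  input=w r p p w u u $  — expand <G> -> w r <E>
step 3: stack=$ u u <E> r w  input=w r p p w u u $  — match w
step 4: stack=$ u u <E> r  input=r p p w u u $  — match r
step 5: stack=$ u u <E>  input=p p w u u $  — expand <E> -> p p w
step 6: stack=$ u u w p p  input=p p w u u $  — match p
step 7: stack=$ u u w p  input=p w u u $  — match p
step 8: stack=$ u u w  input=w u u $  — match w
step 9: stack=$ u u  input=u u $  — match u
Stack after step 9: $ u (top = u).

u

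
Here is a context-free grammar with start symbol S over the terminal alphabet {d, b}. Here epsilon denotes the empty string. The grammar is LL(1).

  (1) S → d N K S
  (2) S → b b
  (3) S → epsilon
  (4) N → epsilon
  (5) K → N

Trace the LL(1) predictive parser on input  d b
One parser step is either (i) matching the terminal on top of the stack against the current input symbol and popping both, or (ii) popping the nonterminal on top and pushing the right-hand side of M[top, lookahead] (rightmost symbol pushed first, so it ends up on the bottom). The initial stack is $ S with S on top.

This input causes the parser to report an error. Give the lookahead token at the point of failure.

$

step 1: stack=$ S  input=d b $  — expand S → d N K S
step 2: stack=$ S K N d  input=d b $  — match d
step 3: stack=$ S K N  input=b $  — expand N → epsilon
step 4: stack=$ S K  input=b $  — expand K → N
step 5: stack=$ S N  input=b $  — expand N → epsilon
step 6: stack=$ S  input=b $  — expand S → b b
step 7: stack=$ b b  input=b $  — match b
step 8: stack=$ b  input=$  — error: top is terminal b but lookahead is $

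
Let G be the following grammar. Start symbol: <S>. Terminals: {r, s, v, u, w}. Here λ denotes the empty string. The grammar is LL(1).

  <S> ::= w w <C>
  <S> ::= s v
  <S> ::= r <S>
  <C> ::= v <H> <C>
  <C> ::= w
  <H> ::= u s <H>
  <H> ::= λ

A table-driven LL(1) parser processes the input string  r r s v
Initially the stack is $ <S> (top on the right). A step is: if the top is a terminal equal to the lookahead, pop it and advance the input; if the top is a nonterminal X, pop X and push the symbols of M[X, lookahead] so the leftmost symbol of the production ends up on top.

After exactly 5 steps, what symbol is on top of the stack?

step 1: stack=$ <S>  input=r r s v $  — expand <S> ::= r <S>
step 2: stack=$ <S> r  input=r r s v $  — match r
step 3: stack=$ <S>  input=r s v $  — expand <S> ::= r <S>
step 4: stack=$ <S> r  input=r s v $  — match r
step 5: stack=$ <S>  input=s v $  — expand <S> ::= s v
Stack after step 5: $ v s (top = s).

s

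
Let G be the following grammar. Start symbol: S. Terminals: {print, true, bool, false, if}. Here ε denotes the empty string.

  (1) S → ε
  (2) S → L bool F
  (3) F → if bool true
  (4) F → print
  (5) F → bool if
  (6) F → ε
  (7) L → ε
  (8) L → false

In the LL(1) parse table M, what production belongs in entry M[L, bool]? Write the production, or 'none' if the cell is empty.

L → ε

FIRST(F): from F→if bool true we get {if}; from F→print we get {print}; from F→bool if we get {bool}; from F→ε we get {ε}. So FIRST(F) = {ε, bool, if, print}.
FIRST(L): from L→ε we get {ε}; from L→false we get {false}. So FIRST(L) = {ε, false}.
FIRST(S): from S→ε we get {ε}; from S→L bool F we get {bool, false}. So FIRST(S) = {ε, bool, false}.
FOLLOW(S) includes $ since S is the start symbol.
FOLLOW(L): in S→L bool F, L is followed by bool F with FIRST {bool}. Thus FOLLOW(L) = {bool}.
For L → ε: FIRST(ε) = {ε}, so it goes in M[L, t] for t ∈ {}; since ε ∈ FIRST, also for every t ∈ FOLLOW(L) = {bool}.
For L → false: FIRST(false) = {false}, so it goes in M[L, t] for t ∈ {false}.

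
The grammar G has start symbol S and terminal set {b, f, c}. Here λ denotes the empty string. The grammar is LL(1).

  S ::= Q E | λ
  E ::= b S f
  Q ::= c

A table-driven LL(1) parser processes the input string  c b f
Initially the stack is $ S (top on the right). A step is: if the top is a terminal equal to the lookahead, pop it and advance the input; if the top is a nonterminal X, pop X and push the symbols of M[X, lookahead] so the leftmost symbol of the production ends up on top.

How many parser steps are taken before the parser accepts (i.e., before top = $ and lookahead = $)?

7

step 1: stack=$ S  input=c b f $  — expand S ::= Q E
step 2: stack=$ E Q  input=c b f $  — expand Q ::= c
step 3: stack=$ E c  input=c b f $  — match c
step 4: stack=$ E  input=b f $  — expand E ::= b S f
step 5: stack=$ f S b  input=b f $  — match b
step 6: stack=$ f S  input=f $  — expand S ::= λ
step 7: stack=$ f  input=f $  — match f
Accept reached after 7 steps.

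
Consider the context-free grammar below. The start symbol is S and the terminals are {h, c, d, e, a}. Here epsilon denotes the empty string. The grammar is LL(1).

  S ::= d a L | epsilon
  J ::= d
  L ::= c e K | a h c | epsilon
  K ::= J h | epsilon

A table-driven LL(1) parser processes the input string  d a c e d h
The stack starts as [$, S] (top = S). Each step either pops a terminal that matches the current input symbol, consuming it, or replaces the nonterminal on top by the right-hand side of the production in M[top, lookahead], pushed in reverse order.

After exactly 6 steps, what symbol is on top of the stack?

K

step 1: stack=$ S  input=d a c e d h $  — expand S ::= d a L
step 2: stack=$ L a d  input=d a c e d h $  — match d
step 3: stack=$ L a  input=a c e d h $  — match a
step 4: stack=$ L  input=c e d h $  — expand L ::= c e K
step 5: stack=$ K e c  input=c e d h $  — match c
step 6: stack=$ K e  input=e d h $  — match e
Stack after step 6: $ K (top = K).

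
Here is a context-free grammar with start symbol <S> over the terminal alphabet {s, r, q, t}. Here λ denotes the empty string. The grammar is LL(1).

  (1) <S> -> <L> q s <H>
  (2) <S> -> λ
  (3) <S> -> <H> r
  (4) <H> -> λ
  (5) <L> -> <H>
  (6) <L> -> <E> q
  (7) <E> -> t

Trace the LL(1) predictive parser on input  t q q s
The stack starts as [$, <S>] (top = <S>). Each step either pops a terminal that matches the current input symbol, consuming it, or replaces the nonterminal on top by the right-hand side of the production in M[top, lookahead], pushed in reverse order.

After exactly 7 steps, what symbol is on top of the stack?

<H>

step 1: stack=$ <S>  input=t q q s $  — expand <S> -> <L> q s <H>
step 2: stack=$ <H> s q <L>  input=t q q s $  — expand <L> -> <E> q
step 3: stack=$ <H> s q q <E>  input=t q q s $  — expand <E> -> t
step 4: stack=$ <H> s q q t  input=t q q s $  — match t
step 5: stack=$ <H> s q q  input=q q s $  — match q
step 6: stack=$ <H> s q  input=q s $  — match q
step 7: stack=$ <H> s  input=s $  — match s
Stack after step 7: $ <H> (top = <H>).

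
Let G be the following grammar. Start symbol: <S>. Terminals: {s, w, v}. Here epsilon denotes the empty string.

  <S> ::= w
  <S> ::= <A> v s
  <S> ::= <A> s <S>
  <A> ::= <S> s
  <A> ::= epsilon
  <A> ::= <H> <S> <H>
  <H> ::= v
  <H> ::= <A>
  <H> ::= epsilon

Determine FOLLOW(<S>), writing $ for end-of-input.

{$, s, v, w}

FIRST(<S>) = {s, v, w}  (via <A> v s, <A> s <S>)
FIRST(<A>) = {epsilon, s, v, w}  (via <S> s, <H> <S> <H>)
FIRST(<H>) = {epsilon, s, v, w}  (via <A>)
FOLLOW(<S>) includes $ since <S> is the start symbol.
FOLLOW(<S>): in <S>::=<A> s <S>, the suffix after <S> is empty (adds nothing new); in <A>::=<S> s, <S> is followed by s with FIRST {s}; in <A>::=<H> <S> <H>, <S> is followed by <H> with FIRST {epsilon, s, v, w}; in <A>::=<H> <S> <H>, the suffix after <S> is nullable, so FOLLOW(<S>) ⊇ FOLLOW(<A>) = {s, v, w}. Thus FOLLOW(<S>) = {$, s, v, w}.
FOLLOW(<A>): in <S>::=<A> v s, <A> is followed by v s with FIRST {v}; in <S>::=<A> s <S>, <A> is followed by s <S> with FIRST {s}; in <H>::=<A>, the suffix after <A> is empty, so FOLLOW(<A>) ⊇ FOLLOW(<H>) = {s, v, w}. Thus FOLLOW(<A>) = {s, v, w}.
FOLLOW(<H>): in <A>::=<H> <S> <H> (occurrence 1), <H> is followed by <S> <H> with FIRST {s, v, w}; in <A>::=<H> <S> <H> (occurrence 2), the suffix after <H> is empty, so FOLLOW(<H>) ⊇ FOLLOW(<A>) = {s, v, w}. Thus FOLLOW(<H>) = {s, v, w}.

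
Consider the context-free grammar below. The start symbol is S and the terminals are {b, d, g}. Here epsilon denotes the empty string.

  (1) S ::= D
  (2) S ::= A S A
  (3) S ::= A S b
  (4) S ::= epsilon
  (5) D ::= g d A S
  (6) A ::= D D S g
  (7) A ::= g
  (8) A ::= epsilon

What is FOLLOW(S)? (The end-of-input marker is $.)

{$, b, g}

FIRST(D): from D::=g d A S we get {g}. So FIRST(D) = {g}.
FIRST(A): from A::=D D S g we get {g}; from A::=g we get {g}; from A::=epsilon we get {epsilon}. So FIRST(A) = {epsilon, g}.
FIRST(S): from S::=D we get {g}; from S::=A S A we get {epsilon, b, g}; from S::=A S b we get {b, g}; from S::=epsilon we get {epsilon}. So FIRST(S) = {epsilon, b, g}.
FOLLOW(S) includes $ since S is the start symbol.
FOLLOW(S): in S::=A S A, S is followed by A with FIRST {epsilon, g}; in S::=A S A, the suffix after S is nullable (adds nothing new); in S::=A S b, S is followed by b with FIRST {b}; in D::=g d A S, the suffix after S is empty, so FOLLOW(S) ⊇ FOLLOW(D) = {$, b, g}; in A::=D D S g, S is followed by g with FIRST {g}. Thus FOLLOW(S) = {$, b, g}.
FOLLOW(D): in S::=D, the suffix after D is empty, so FOLLOW(D) ⊇ FOLLOW(S) = {$, b, g}; in A::=D D S g (occurrence 1), D is followed by D S g with FIRST {g}; in A::=D D S g (occurrence 2), D is followed by S g with FIRST {b, g}. Thus FOLLOW(D) = {$, b, g}.
FOLLOW(A): in S::=A S A (occurrence 1), A is followed by S A with FIRST {epsilon, b, g}; in S::=A S A (occurrence 1), the suffix after A is nullable, so FOLLOW(A) ⊇ FOLLOW(S) = {$, b, g}; in S::=A S A (occurrence 2), the suffix after A is empty, so FOLLOW(A) ⊇ FOLLOW(S) = {$, b, g}; in S::=A S b, A is followed by S b with FIRST {b, g}; in D::=g d A S, A is followed by S with FIRST {epsilon, b, g}; in D::=g d A S, the suffix after A is nullable, so FOLLOW(A) ⊇ FOLLOW(D) = {$, b, g}. Thus FOLLOW(A) = {$, b, g}.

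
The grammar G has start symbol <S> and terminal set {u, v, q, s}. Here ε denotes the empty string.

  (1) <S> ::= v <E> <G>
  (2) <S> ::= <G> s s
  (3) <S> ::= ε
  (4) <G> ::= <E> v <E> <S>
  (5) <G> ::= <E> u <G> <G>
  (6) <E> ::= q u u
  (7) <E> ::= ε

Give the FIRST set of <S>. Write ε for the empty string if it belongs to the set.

FIRST(<E>): from <E>::=q u u we get {q}; from <E>::=ε we get {ε}. So FIRST(<E>) = {ε, q}.
FIRST(<G>): from <G>::=<E> v <E> <S> we get {q, v}; from <G>::=<E> u <G> <G> we get {q, u}. So FIRST(<G>) = {q, u, v}.
FIRST(<S>): from <S>::=v <E> <G> we get {v}; from <S>::=<G> s s we get {q, u, v}; from <S>::=ε we get {ε}. So FIRST(<S>) = {ε, q, u, v}.

{ε, q, u, v}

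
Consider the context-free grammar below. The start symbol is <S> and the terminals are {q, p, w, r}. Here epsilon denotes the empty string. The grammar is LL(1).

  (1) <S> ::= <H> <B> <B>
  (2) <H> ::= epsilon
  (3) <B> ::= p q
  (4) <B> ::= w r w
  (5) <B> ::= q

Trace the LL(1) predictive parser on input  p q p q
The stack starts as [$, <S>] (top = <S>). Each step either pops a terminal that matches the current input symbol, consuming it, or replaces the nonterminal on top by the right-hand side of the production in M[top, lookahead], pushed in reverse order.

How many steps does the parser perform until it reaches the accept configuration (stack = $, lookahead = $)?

     Stack          Input      Action
  1  $ <S>          p q p q $  expand <S> ::= <H> <B> <B>
  2  $ <B> <B> <H>  p q p q $  expand <H> ::= epsilon
  3  $ <B> <B>      p q p q $  expand <B> ::= p q
  4  $ <B> q p      p q p q $  match p
  5  $ <B> q        q p q $    match q
  6  $ <B>          p q $      expand <B> ::= p q
  7  $ q p          p q $      match p
  8  $ q            q $        match q
Accept reached after 8 steps.

8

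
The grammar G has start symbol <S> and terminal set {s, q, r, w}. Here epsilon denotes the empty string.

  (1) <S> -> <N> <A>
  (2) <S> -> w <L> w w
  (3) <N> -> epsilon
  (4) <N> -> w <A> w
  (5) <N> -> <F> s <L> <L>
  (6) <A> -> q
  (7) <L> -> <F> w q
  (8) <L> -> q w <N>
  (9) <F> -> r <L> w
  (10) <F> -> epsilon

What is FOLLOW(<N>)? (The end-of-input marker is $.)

{q, r, w}

FIRST(<A>): from <A>->q we get {q}. So FIRST(<A>) = {q}.
FIRST(<F>): from <F>->r <L> w we get {r}; from <F>->epsilon we get {epsilon}. So FIRST(<F>) = {epsilon, r}.
FIRST(<N>): from <N>->epsilon we get {epsilon}; from <N>->w <A> w we get {w}; from <N>-><F> s <L> <L> we get {r, s}. So FIRST(<N>) = {epsilon, r, s, w}.
FIRST(<L>): from <L>-><F> w q we get {r, w}; from <L>->q w <N> we get {q}. So FIRST(<L>) = {q, r, w}.
FIRST(<S>): from <S>-><N> <A> we get {q, r, s, w}; from <S>->w <L> w w we get {w}. So FIRST(<S>) = {q, r, s, w}.
FOLLOW(<S>) includes $ since <S> is the start symbol.
FOLLOW(<S>): <S> appears on no right-hand side. Thus FOLLOW(<S>) = {$}.
FOLLOW(<A>): in <S>-><N> <A>, the suffix after <A> is empty, so FOLLOW(<A>) ⊇ FOLLOW(<S>) = {$}; in <N>->w <A> w, <A> is followed by w with FIRST {w}. Thus FOLLOW(<A>) = {$, w}.
FOLLOW(<F>): in <N>-><F> s <L> <L>, <F> is followed by s <L> <L> with FIRST {s}; in <L>-><F> w q, <F> is followed by w q with FIRST {w}. Thus FOLLOW(<F>) = {s, w}.
FOLLOW(<N>): in <S>-><N> <A>, <N> is followed by <A> with FIRST {q}; in <L>->q w <N>, the suffix after <N> is empty, so FOLLOW(<N>) ⊇ FOLLOW(<L>) = {q, r, w}. Thus FOLLOW(<N>) = {q, r, w}.
FOLLOW(<L>): in <S>->w <L> w w, <L> is followed by w w with FIRST {w}; in <N>-><F> s <L> <L> (occurrence 1), <L> is followed by <L> with FIRST {q, r, w}; in <N>-><F> s <L> <L> (occurrence 2), the suffix after <L> is empty, so FOLLOW(<L>) ⊇ FOLLOW(<N>) = {q, r, w}; in <F>->r <L> w, <L> is followed by w with FIRST {w}. Thus FOLLOW(<L>) = {q, r, w}.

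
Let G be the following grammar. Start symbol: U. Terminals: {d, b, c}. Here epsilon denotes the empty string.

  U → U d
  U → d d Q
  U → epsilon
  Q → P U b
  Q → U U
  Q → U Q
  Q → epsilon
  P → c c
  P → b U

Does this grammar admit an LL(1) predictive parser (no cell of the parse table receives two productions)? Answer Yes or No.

No

FIRST(U) = {epsilon, d}
FIRST(Q) = {epsilon, b, c, d}
FIRST(P) = {b, c}
FOLLOW(U) = {$, b, c, d}
FOLLOW(Q) = {$, b, c, d}
FOLLOW(P) = {b, d}
Cell M[Q, $] receives both Q → U U and Q → U Q and Q → epsilon — the grammar is not LL(1).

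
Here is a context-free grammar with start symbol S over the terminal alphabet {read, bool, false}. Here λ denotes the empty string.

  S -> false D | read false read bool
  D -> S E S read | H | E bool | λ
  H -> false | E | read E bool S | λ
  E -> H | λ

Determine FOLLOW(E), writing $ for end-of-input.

{$, bool, false, read}

FIRST(S): from S->false D we get {false}; from S->read false read bool we get {read}. So FIRST(S) = {false, read}.
FIRST(D): from D->S E S read we get {false, read}; from D->H we get {λ, false, read}; from D->E bool we get {bool, false, read}; from D->λ we get {λ}. So FIRST(D) = {λ, bool, false, read}.
FIRST(H): from H->false we get {false}; from H->E we get {λ, false, read}; from H->read E bool S we get {read}; from H->λ we get {λ}. So FIRST(H) = {λ, false, read}.
FIRST(E): from E->H we get {λ, false, read}; from E->λ we get {λ}. So FIRST(E) = {λ, false, read}.
FOLLOW(S) includes $ since S is the start symbol.
FOLLOW(S): in D->S E S read (occurrence 1), S is followed by E S read with FIRST {false, read}; in D->S E S read (occurrence 2), S is followed by read with FIRST {read}; in H->read E bool S, the suffix after S is empty, so FOLLOW(S) ⊇ FOLLOW(H) = {$, bool, false, read}. Thus FOLLOW(S) = {$, bool, false, read}.
FOLLOW(D): in S->false D, the suffix after D is empty, so FOLLOW(D) ⊇ FOLLOW(S) = {$, bool, false, read}. Thus FOLLOW(D) = {$, bool, false, read}.
FOLLOW(H): in D->H, the suffix after H is empty, so FOLLOW(H) ⊇ FOLLOW(D) = {$, bool, false, read}; in E->H, the suffix after H is empty, so FOLLOW(H) ⊇ FOLLOW(E) = {$, bool, false, read}. Thus FOLLOW(H) = {$, bool, false, read}.
FOLLOW(E): in D->S E S read, E is followed by S read with FIRST {false, read}; in D->E bool, E is followed by bool with FIRST {bool}; in H->E, the suffix after E is empty, so FOLLOW(E) ⊇ FOLLOW(H) = {$, bool, false, read}; in H->read E bool S, E is followed by bool S with FIRST {bool}. Thus FOLLOW(E) = {$, bool, false, read}.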